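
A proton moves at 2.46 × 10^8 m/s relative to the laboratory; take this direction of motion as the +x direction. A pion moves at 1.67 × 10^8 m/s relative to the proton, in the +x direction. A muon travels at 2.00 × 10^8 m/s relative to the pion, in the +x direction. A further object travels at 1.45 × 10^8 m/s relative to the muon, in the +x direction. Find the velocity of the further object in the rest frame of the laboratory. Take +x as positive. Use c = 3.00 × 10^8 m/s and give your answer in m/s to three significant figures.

Apply u = (u' + v)/(1 + u'v/c²) successively, working outward toward the laboratory.
(Dividing each given speed by c = 3.00 × 10^8 m/s to work in units of c.)
Start: velocity of the proton relative to the laboratory = 0.8200c.
Compose with the pion (u' = 0.557 in the proton frame): u_1 = (0.557 + 0.820) / (1 + 0.557·0.820) = 1.3767/1.4565 = 0.9452.
Compose with the muon (u' = 0.667 in the pion frame): u_2 = (0.667 + 0.945) / (1 + 0.667·0.945) = 1.6119/1.6301 = 0.9888.
Compose with the further object (u' = 0.483 in the muon frame): u_3 = (0.483 + 0.989) / (1 + 0.483·0.989) = 1.4721/1.4779 = 0.9961.
So u = 0.9961 × 3.00 × 10^8 m/s.

2.99 × 10^8 m/s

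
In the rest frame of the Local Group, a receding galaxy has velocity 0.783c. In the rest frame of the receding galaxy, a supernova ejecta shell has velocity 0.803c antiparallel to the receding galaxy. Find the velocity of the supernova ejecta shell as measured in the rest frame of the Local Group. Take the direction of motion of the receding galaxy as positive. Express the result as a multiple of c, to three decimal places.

With v = 0.783 and u' = -0.803 (in units of c),
u = (u' + v)/(1 + u'v/c²):
u = (-0.803 + 0.783) / (1 + (-0.803)·0.783) = -0.0200/0.3713 = -0.0539
(Galilean addition would give -0.020c.)

-0.054c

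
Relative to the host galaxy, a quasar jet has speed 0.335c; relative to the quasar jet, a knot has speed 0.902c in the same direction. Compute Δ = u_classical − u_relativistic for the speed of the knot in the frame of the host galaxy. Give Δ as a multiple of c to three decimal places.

Δ = 0.287c

Galilean: u_cl = 0.902 + 0.335 = 1.2370.
Relativistic: u_rel = (0.902 + 0.335) / (1 + 0.902·0.335) = 1.2370/1.3022 = 0.9500.
Δ = 1.2370 − 0.9500 = 0.2870.
(The classical prediction exceeds c; the relativistic result does not.)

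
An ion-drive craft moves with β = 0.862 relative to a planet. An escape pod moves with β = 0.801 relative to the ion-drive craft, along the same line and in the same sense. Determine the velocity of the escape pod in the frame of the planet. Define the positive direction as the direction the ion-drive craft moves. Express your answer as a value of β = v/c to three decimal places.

β = 0.984

With v = 0.862 and u' = 0.801 (in units of c),
u = (u' + v)/(1 + u'v/c²):
u = (0.801 + 0.862) / (1 + 0.801·0.862) = 1.6630/1.6905 = 0.9838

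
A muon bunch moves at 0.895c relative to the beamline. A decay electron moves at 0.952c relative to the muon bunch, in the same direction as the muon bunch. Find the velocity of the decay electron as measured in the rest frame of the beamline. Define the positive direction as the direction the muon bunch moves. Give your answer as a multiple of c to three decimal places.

With v = 0.895 and u' = 0.952 (in units of c),
u = (u' + v)/(1 + u'v/c²):
u = (0.952 + 0.895) / (1 + 0.952·0.895) = 1.8470/1.8520 = 0.9973

0.997c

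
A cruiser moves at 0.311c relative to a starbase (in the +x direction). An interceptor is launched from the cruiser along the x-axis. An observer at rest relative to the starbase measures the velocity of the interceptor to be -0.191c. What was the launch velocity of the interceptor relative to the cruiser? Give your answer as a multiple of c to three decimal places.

Invert the composition law: u' = (u − v)/(1 − uv/c²).
u' = (-0.191 − 0.311) / (1 − (-0.191)(0.311)) = -0.5020/1.0594 = -0.4739.

-0.474c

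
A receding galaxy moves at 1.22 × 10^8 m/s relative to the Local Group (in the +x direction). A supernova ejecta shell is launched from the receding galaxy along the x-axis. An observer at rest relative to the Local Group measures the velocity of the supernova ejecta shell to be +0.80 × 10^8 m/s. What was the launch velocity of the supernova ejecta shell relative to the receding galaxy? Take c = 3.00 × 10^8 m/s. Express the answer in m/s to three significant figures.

v = 0.407c, u = 0.267c.
Invert the composition law: u' = (u − v)/(1 − uv/c²).
u' = (0.267 − 0.407) / (1 − (0.267)(0.407)) = -0.1400/0.8916 = -0.1570.
u' = -0.1570 × 3.00 × 10^8 m/s.

-4.71 × 10^7 m/s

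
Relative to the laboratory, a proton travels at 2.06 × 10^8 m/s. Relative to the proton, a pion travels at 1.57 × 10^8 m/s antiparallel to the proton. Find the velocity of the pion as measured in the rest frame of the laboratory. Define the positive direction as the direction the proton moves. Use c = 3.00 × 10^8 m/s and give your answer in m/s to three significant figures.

In units of c (dividing by 3.00 × 10^8 m/s): v = 0.687, u' = -0.523.
u = (u' + v)/(1 + u'v/c²):
u = (-0.523 + 0.687) / (1 + (-0.523)·0.687) = 0.1633/0.6406 = 0.2550
Converting back: u = 0.2550 × 3.00 × 10^8 m/s.

+7.65 × 10^7 m/s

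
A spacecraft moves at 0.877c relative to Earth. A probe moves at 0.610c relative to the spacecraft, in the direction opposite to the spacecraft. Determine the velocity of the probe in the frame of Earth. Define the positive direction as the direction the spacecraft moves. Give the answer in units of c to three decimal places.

+0.574c

With v = 0.877 and u' = -0.610 (in units of c),
u = (u' + v)/(1 + u'v/c²):
u = (-0.610 + 0.877) / (1 + (-0.610)·0.877) = 0.2670/0.4650 = 0.5742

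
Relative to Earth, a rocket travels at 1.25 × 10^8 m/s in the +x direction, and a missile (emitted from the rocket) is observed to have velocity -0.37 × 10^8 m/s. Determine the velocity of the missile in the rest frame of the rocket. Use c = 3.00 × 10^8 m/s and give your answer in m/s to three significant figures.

-1.54 × 10^8 m/s

v = 0.417c, u = -0.123c.
Invert the composition law: u' = (u − v)/(1 − uv/c²).
u' = (-0.123 − 0.417) / (1 − (-0.123)(0.417)) = -0.5400/1.0514 = -0.5136.
u' = -0.5136 × 3.00 × 10^8 m/s.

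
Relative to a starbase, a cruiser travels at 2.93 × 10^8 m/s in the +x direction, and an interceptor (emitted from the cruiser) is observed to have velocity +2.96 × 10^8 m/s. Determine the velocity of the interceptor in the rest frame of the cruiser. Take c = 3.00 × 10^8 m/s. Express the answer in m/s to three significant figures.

+8.25 × 10^7 m/s

v = 0.977c, u = 0.987c.
Invert the composition law: u' = (u − v)/(1 − uv/c²).
u' = (0.987 − 0.977) / (1 − (0.987)(0.977)) = 0.0100/0.0364 = 0.2751.
u' = 0.2751 × 3.00 × 10^8 m/s.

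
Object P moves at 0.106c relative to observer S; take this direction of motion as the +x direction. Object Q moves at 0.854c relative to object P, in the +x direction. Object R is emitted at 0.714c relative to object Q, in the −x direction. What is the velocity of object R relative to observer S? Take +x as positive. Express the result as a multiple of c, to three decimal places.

Apply u = (u' + v)/(1 + u'v/c²) successively, working outward toward observer S.
Start: velocity of object P relative to observer S = 0.1060c.
Compose with object Q (u' = 0.854 in object P frame): u_1 = (0.854 + 0.106) / (1 + 0.854·0.106) = 0.9600/1.0905 = 0.8803.
Compose with object R (u' = -0.714 in object Q frame): u_2 = (-0.714 + 0.880) / (1 + (-0.714)·0.880) = 0.1663/0.3715 = 0.4477.

+0.448c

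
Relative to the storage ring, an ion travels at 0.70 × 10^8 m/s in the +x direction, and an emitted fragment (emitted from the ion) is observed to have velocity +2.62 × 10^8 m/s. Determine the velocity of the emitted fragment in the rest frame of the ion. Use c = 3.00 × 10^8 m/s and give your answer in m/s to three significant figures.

+2.41 × 10^8 m/s

v = 0.233c, u = 0.873c.
Invert the composition law: u' = (u − v)/(1 − uv/c²).
u' = (0.873 − 0.233) / (1 − (0.873)(0.233)) = 0.6400/0.7962 = 0.8038.
u' = 0.8038 × 3.00 × 10^8 m/s.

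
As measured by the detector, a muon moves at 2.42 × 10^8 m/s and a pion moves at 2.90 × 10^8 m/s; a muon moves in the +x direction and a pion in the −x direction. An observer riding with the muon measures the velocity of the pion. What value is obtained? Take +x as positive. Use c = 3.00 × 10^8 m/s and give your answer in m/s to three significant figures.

β_A = 0.807, β_B = -0.967 (dividing each by c = 3.00 × 10^8 m/s).
Transform to A's frame with the inverse velocity-addition law: u' = (u − v)/(1 − uv/c²), taking u = β_B and v = β_A.
u' = (-0.967 − 0.807) / (1 − (0.807)(-0.967)) = -1.7733/1.7798 = -0.9964.
u' = -0.9964 × 3.00 × 10^8 m/s.

-2.99 × 10^8 m/s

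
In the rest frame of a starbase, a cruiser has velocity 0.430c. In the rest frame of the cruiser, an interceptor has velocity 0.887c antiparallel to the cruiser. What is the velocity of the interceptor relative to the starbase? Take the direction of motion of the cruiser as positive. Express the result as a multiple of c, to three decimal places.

With v = 0.430 and u' = -0.887 (in units of c),
u = (u' + v)/(1 + u'v/c²):
u = (-0.887 + 0.430) / (1 + (-0.887)·0.430) = -0.4570/0.6186 = -0.7388

-0.739c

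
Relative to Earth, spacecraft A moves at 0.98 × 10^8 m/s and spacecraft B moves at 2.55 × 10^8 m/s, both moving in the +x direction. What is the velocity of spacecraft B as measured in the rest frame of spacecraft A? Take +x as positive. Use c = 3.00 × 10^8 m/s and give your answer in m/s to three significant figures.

+2.17 × 10^8 m/s

β_A = 0.327, β_B = 0.850 (dividing each by c = 3.00 × 10^8 m/s).
Transform to A's frame with the inverse velocity-addition law: u' = (u − v)/(1 − uv/c²), taking u = β_B and v = β_A.
u' = (0.850 − 0.327) / (1 − (0.327)(0.850)) = 0.5233/0.7223 = 0.7245.
u' = 0.7245 × 3.00 × 10^8 m/s.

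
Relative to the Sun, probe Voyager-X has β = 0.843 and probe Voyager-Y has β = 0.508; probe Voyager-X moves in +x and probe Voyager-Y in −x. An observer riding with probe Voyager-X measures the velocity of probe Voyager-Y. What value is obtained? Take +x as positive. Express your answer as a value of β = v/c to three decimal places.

β = -0.946

β_A = 0.843, β_B = -0.508.
Transform to A's frame with the inverse velocity-addition law: u' = (u − v)/(1 − uv/c²), taking u = β_B and v = β_A.
u' = (-0.508 − 0.843) / (1 − (0.843)(-0.508)) = -1.3510/1.4282 = -0.9459.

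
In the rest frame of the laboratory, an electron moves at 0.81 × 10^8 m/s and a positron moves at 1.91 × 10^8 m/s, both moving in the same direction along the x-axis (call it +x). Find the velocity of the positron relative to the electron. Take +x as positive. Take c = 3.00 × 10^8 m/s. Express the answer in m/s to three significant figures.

+1.33 × 10^8 m/s

β_A = 0.270, β_B = 0.637 (dividing each by c = 3.00 × 10^8 m/s).
Transform to A's frame with the inverse velocity-addition law: u' = (u − v)/(1 − uv/c²), taking u = β_B and v = β_A.
u' = (0.637 − 0.270) / (1 − (0.270)(0.637)) = 0.3667/0.8281 = 0.4428.
u' = 0.4428 × 3.00 × 10^8 m/s.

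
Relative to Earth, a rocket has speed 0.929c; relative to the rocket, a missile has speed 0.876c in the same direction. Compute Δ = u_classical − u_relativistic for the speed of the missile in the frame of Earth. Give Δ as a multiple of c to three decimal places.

Galilean: u_cl = 0.876 + 0.929 = 1.8050.
Relativistic: u_rel = (0.876 + 0.929) / (1 + 0.876·0.929) = 1.8050/1.8138 = 0.9951.
Δ = 1.8050 − 0.9951 = 0.8099.
(The classical prediction exceeds c; the relativistic result does not.)

Δ = 0.810c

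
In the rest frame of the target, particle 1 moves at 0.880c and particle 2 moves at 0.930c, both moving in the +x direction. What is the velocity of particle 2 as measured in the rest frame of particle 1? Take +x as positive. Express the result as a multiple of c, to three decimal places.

β_A = 0.880, β_B = 0.930.
Transform to A's frame with the inverse velocity-addition law: u' = (u − v)/(1 − uv/c²), taking u = β_B and v = β_A.
u' = (0.930 − 0.880) / (1 − (0.880)(0.930)) = 0.0500/0.1816 = 0.2753.

+0.275c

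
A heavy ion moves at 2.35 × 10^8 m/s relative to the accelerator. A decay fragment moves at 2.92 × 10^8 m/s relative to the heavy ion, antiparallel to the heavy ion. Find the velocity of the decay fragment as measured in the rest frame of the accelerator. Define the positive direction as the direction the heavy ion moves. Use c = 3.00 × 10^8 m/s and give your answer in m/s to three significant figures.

In units of c (dividing by 3.00 × 10^8 m/s): v = 0.783, u' = -0.973.
u = (u' + v)/(1 + u'v/c²):
u = (-0.973 + 0.783) / (1 + (-0.973)·0.783) = -0.1900/0.2376 = -0.7998
Converting back: u = -0.7998 × 3.00 × 10^8 m/s.

-2.40 × 10^8 m/s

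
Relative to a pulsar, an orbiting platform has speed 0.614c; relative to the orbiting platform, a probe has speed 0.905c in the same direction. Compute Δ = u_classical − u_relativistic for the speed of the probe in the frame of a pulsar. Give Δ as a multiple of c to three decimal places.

Δ = 0.543c

Galilean: u_cl = 0.905 + 0.614 = 1.5190.
Relativistic: u_rel = (0.905 + 0.614) / (1 + 0.905·0.614) = 1.5190/1.5557 = 0.9764.
Δ = 1.5190 − 0.9764 = 0.5426.
(The classical prediction exceeds c; the relativistic result does not.)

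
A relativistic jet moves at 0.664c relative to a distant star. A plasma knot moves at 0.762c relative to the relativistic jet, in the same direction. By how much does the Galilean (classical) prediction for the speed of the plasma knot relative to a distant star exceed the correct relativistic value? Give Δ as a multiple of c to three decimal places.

Δ = 0.479c

Galilean: u_cl = 0.762 + 0.664 = 1.4260.
Relativistic: u_rel = (0.762 + 0.664) / (1 + 0.762·0.664) = 1.4260/1.5060 = 0.9469.
Δ = 1.4260 − 0.9469 = 0.4791.
(The classical prediction exceeds c; the relativistic result does not.)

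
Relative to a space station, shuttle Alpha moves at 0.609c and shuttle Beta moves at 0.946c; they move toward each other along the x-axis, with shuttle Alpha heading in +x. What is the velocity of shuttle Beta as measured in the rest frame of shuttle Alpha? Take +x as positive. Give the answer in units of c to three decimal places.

β_A = 0.609, β_B = -0.946.
Transform to A's frame with the inverse velocity-addition law: u' = (u − v)/(1 − uv/c²), taking u = β_B and v = β_A.
u' = (-0.946 − 0.609) / (1 − (0.609)(-0.946)) = -1.5550/1.5761 = -0.9866.

-0.987c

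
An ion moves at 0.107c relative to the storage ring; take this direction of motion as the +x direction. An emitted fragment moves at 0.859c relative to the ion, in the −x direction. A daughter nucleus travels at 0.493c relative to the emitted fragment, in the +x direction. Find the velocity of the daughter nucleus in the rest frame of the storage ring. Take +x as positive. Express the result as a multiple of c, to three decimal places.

Apply u = (u' + v)/(1 + u'v/c²) successively, working outward toward the storage ring.
Start: velocity of the ion relative to the storage ring = 0.1070c.
Compose with the emitted fragment (u' = -0.859 in the ion frame): u_1 = (-0.859 + 0.107) / (1 + (-0.859)·0.107) = -0.7520/0.9081 = -0.8281.
Compose with the daughter nucleus (u' = 0.493 in the emitted fragment frame): u_2 = (0.493 + (-0.828)) / (1 + 0.493·(-0.828)) = -0.3351/0.5917 = -0.5663.

-0.566c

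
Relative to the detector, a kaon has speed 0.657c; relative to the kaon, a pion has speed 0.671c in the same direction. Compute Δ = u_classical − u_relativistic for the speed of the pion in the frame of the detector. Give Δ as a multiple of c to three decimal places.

Δ = 0.406c

Galilean: u_cl = 0.671 + 0.657 = 1.3280.
Relativistic: u_rel = (0.671 + 0.657) / (1 + 0.671·0.657) = 1.3280/1.4408 = 0.9217.
Δ = 1.3280 − 0.9217 = 0.4063.
(The classical prediction exceeds c; the relativistic result does not.)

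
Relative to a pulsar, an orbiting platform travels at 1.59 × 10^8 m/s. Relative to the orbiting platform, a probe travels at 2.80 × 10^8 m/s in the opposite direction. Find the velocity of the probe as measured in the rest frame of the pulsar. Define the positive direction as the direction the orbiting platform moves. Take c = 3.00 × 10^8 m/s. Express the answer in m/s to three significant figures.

-2.39 × 10^8 m/s

In units of c (dividing by 3.00 × 10^8 m/s): v = 0.530, u' = -0.933.
u = (u' + v)/(1 + u'v/c²):
u = (-0.933 + 0.530) / (1 + (-0.933)·0.530) = -0.4033/0.5053 = -0.7982
(Galilean addition would give -0.403c.)
Converting back: u = -0.7982 × 3.00 × 10^8 m/s.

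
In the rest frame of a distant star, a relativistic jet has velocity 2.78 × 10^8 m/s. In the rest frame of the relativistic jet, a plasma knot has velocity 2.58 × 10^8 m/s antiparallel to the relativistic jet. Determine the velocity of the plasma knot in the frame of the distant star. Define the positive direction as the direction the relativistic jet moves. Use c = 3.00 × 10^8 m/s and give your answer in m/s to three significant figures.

In units of c (dividing by 3.00 × 10^8 m/s): v = 0.927, u' = -0.860.
u = (u' + v)/(1 + u'v/c²):
u = (-0.860 + 0.927) / (1 + (-0.860)·0.927) = 0.0667/0.2031 = 0.3283
(Galilean addition would give +0.067c.)
Converting back: u = 0.3283 × 3.00 × 10^8 m/s.

+9.85 × 10^7 m/s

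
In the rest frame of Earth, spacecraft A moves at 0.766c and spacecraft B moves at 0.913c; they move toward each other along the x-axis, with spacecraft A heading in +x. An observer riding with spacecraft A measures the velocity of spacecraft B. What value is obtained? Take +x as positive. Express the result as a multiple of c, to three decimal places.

-0.988c

β_A = 0.766, β_B = -0.913.
Transform to A's frame with the inverse velocity-addition law: u' = (u − v)/(1 − uv/c²), taking u = β_B and v = β_A.
u' = (-0.913 − 0.766) / (1 − (0.766)(-0.913)) = -1.6790/1.6994 = -0.9880.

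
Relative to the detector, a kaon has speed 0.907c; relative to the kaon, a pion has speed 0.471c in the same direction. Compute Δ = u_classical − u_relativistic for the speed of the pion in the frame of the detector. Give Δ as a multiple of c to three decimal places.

Δ = 0.412c

Galilean: u_cl = 0.471 + 0.907 = 1.3780.
Relativistic: u_rel = (0.471 + 0.907) / (1 + 0.471·0.907) = 1.3780/1.4272 = 0.9655.
Δ = 1.3780 − 0.9655 = 0.4125.
(The classical prediction exceeds c; the relativistic result does not.)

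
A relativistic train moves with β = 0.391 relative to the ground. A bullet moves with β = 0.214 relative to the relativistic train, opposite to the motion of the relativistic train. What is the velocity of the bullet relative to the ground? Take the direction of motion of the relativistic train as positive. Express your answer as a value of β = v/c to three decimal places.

β = +0.193

With v = 0.391 and u' = -0.214 (in units of c),
u = (u' + v)/(1 + u'v/c²):
u = (-0.214 + 0.391) / (1 + (-0.214)·0.391) = 0.1770/0.9163 = 0.1932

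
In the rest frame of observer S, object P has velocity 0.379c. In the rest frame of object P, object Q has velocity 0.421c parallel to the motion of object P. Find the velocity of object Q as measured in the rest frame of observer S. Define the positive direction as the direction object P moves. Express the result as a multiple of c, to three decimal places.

0.690c

With v = 0.379 and u' = 0.421 (in units of c),
u = (u' + v)/(1 + u'v/c²):
u = (0.421 + 0.379) / (1 + 0.421·0.379) = 0.8000/1.1596 = 0.6899
(Galilean addition would give +0.800c.)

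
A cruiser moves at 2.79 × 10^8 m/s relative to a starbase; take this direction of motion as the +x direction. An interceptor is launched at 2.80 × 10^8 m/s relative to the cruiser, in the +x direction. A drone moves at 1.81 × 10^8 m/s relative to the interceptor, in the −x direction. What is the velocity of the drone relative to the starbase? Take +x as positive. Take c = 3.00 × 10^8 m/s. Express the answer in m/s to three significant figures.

Apply u = (u' + v)/(1 + u'v/c²) successively, working outward toward the starbase.
(Dividing each given speed by c = 3.00 × 10^8 m/s to work in units of c.)
Start: velocity of the cruiser relative to the starbase = 0.9300c.
Compose with the interceptor (u' = 0.933 in the cruiser frame): u_1 = (0.933 + 0.930) / (1 + 0.933·0.930) = 1.8633/1.8680 = 0.9975.
Compose with the drone (u' = -0.603 in the interceptor frame): u_2 = (-0.603 + 0.998) / (1 + (-0.603)·0.998) = 0.3942/0.3982 = 0.9899.
So u = 0.9899 × 3.00 × 10^8 m/s.

+2.97 × 10^8 m/s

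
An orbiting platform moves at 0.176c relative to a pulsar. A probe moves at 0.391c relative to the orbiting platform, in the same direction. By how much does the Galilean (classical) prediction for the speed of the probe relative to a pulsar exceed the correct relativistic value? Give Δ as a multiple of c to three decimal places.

Δ = 0.037c

Galilean: u_cl = 0.391 + 0.176 = 0.5670.
Relativistic: u_rel = (0.391 + 0.176) / (1 + 0.391·0.176) = 0.5670/1.0688 = 0.5305.
Δ = 0.5670 − 0.5305 = 0.0365.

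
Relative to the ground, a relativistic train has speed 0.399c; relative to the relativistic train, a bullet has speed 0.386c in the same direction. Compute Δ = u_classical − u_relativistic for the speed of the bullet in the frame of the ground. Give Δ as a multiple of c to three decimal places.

Δ = 0.105c

Galilean: u_cl = 0.386 + 0.399 = 0.7850.
Relativistic: u_rel = (0.386 + 0.399) / (1 + 0.386·0.399) = 0.7850/1.1540 = 0.6802.
Δ = 0.7850 − 0.6802 = 0.1048.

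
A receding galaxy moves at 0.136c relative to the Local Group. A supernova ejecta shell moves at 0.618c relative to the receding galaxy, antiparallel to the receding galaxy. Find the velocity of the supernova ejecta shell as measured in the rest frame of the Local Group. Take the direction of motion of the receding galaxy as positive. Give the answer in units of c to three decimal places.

-0.526c

With v = 0.136 and u' = -0.618 (in units of c),
u = (u' + v)/(1 + u'v/c²):
u = (-0.618 + 0.136) / (1 + (-0.618)·0.136) = -0.4820/0.9160 = -0.5262
(Galilean addition would give -0.482c.)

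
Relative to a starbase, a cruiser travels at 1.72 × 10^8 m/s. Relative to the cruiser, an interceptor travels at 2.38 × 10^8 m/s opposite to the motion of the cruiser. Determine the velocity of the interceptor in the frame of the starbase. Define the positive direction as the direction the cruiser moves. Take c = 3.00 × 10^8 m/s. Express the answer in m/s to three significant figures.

-1.21 × 10^8 m/s

In units of c (dividing by 3.00 × 10^8 m/s): v = 0.573, u' = -0.793.
u = (u' + v)/(1 + u'v/c²):
u = (-0.793 + 0.573) / (1 + (-0.793)·0.573) = -0.2200/0.5452 = -0.4036
(Galilean addition would give -0.220c.)
Converting back: u = -0.4036 × 3.00 × 10^8 m/s.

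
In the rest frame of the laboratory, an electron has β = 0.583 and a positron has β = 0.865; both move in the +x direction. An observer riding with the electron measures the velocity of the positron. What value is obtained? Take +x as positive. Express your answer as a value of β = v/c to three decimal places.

β = +0.569

β_A = 0.583, β_B = 0.865.
Transform to A's frame with the inverse velocity-addition law: u' = (u − v)/(1 − uv/c²), taking u = β_B and v = β_A.
u' = (0.865 − 0.583) / (1 − (0.583)(0.865)) = 0.2820/0.4957 = 0.5689.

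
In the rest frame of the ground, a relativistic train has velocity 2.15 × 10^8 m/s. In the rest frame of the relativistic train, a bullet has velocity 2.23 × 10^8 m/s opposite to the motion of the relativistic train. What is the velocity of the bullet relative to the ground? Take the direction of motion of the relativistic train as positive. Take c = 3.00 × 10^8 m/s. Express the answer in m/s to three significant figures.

-1.71 × 10^7 m/s

In units of c (dividing by 3.00 × 10^8 m/s): v = 0.717, u' = -0.743.
u = (u' + v)/(1 + u'v/c²):
u = (-0.743 + 0.717) / (1 + (-0.743)·0.717) = -0.0267/0.4673 = -0.0571
Converting back: u = -0.0571 × 3.00 × 10^8 m/s.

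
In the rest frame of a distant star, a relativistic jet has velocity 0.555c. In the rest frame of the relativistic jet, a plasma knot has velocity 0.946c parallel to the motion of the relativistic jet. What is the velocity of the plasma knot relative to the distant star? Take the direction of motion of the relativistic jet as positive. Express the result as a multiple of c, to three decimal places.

0.984c

With v = 0.555 and u' = 0.946 (in units of c),
u = (u' + v)/(1 + u'v/c²):
u = (0.946 + 0.555) / (1 + 0.946·0.555) = 1.5010/1.5250 = 0.9842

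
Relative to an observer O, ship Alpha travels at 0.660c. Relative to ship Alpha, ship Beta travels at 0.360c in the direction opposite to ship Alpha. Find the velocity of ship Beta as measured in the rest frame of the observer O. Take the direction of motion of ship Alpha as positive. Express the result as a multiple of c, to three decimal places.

+0.393c

With v = 0.660 and u' = -0.360 (in units of c),
u = (u' + v)/(1 + u'v/c²):
u = (-0.360 + 0.660) / (1 + (-0.360)·0.660) = 0.3000/0.7624 = 0.3935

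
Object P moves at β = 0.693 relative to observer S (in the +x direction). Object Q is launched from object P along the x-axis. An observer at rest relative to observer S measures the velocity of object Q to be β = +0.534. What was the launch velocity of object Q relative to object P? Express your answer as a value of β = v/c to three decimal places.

β = -0.252

Invert the composition law: u' = (u − v)/(1 − uv/c²).
u' = (0.534 − 0.693) / (1 − (0.534)(0.693)) = -0.1590/0.6299 = -0.2524.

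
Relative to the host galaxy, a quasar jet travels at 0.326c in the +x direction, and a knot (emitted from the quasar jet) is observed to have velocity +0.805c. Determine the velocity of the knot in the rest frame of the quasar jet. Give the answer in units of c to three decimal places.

Invert the composition law: u' = (u − v)/(1 − uv/c²).
u' = (0.805 − 0.326) / (1 − (0.805)(0.326)) = 0.4790/0.7376 = 0.6494.

+0.649c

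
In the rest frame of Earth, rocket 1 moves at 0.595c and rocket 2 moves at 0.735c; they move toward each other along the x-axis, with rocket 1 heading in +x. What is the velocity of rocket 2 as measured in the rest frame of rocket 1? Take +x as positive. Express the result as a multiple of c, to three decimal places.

-0.925c

β_A = 0.595, β_B = -0.735.
Transform to A's frame with the inverse velocity-addition law: u' = (u − v)/(1 − uv/c²), taking u = β_B and v = β_A.
u' = (-0.735 − 0.595) / (1 − (0.595)(-0.735)) = -1.3300/1.4373 = -0.9253.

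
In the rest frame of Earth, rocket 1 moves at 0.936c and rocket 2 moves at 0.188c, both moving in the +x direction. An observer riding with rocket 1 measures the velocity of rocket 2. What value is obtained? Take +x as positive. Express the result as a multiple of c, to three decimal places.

-0.908c

β_A = 0.936, β_B = 0.188.
Transform to A's frame with the inverse velocity-addition law: u' = (u − v)/(1 − uv/c²), taking u = β_B and v = β_A.
u' = (0.188 − 0.936) / (1 − (0.936)(0.188)) = -0.7480/0.8240 = -0.9077.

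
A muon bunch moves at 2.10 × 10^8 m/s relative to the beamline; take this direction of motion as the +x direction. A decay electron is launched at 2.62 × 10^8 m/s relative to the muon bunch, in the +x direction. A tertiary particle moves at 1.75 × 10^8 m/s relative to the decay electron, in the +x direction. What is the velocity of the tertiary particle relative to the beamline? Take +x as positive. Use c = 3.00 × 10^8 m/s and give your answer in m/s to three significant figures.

2.98 × 10^8 m/s

Apply u = (u' + v)/(1 + u'v/c²) successively, working outward toward the beamline.
(Dividing each given speed by c = 3.00 × 10^8 m/s to work in units of c.)
Start: velocity of the muon bunch relative to the beamline = 0.7000c.
Compose with the decay electron (u' = 0.873 in the muon bunch frame): u_1 = (0.873 + 0.700) / (1 + 0.873·0.700) = 1.5733/1.6113 = 0.9764.
Compose with the tertiary particle (u' = 0.583 in the decay electron frame): u_2 = (0.583 + 0.976) / (1 + 0.583·0.976) = 1.5598/1.5696 = 0.9937.
So u = 0.9937 × 3.00 × 10^8 m/s.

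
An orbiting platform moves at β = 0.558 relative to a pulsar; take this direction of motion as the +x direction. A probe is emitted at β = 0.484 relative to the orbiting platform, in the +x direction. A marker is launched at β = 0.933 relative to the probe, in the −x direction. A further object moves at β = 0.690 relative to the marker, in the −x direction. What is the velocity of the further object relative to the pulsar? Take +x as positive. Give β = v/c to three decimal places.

β = -0.879

Apply u = (u' + v)/(1 + u'v/c²) successively, working outward toward the pulsar.
Start: velocity of the orbiting platform relative to the pulsar = 0.5580c.
Compose with the probe (u' = 0.484 in the orbiting platform frame): u_1 = (0.484 + 0.558) / (1 + 0.484·0.558) = 1.0420/1.2701 = 0.8204.
Compose with the marker (u' = -0.933 in the probe frame): u_2 = (-0.933 + 0.820) / (1 + (-0.933)·0.820) = -0.1126/0.2345 = -0.4800.
Compose with the further object (u' = -0.690 in the marker frame): u_3 = (-0.690 + (-0.480)) / (1 + (-0.690)·(-0.480)) = -1.1700/1.3312 = -0.8789.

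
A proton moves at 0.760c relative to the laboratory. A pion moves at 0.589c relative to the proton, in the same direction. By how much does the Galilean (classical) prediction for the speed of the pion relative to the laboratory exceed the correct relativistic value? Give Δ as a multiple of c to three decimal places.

Galilean: u_cl = 0.589 + 0.760 = 1.3490.
Relativistic: u_rel = (0.589 + 0.760) / (1 + 0.589·0.760) = 1.3490/1.4476 = 0.9319.
Δ = 1.3490 − 0.9319 = 0.4171.
(The classical prediction exceeds c; the relativistic result does not.)

Δ = 0.417c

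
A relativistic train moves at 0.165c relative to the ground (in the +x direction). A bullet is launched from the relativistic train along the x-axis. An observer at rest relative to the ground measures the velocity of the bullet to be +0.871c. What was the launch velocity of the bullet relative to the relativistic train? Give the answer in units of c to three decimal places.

+0.824c

Invert the composition law: u' = (u − v)/(1 − uv/c²).
u' = (0.871 − 0.165) / (1 − (0.871)(0.165)) = 0.7060/0.8563 = 0.8245.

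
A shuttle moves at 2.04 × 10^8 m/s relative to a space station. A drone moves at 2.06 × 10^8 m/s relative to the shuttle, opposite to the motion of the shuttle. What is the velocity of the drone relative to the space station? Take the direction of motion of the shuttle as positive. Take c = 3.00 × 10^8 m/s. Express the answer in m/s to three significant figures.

-3.75 × 10^6 m/s

In units of c (dividing by 3.00 × 10^8 m/s): v = 0.680, u' = -0.687.
u = (u' + v)/(1 + u'v/c²):
u = (-0.687 + 0.680) / (1 + (-0.687)·0.680) = -0.0067/0.5331 = -0.0125
(Galilean addition would give -0.007c.)
Converting back: u = -0.0125 × 3.00 × 10^8 m/s.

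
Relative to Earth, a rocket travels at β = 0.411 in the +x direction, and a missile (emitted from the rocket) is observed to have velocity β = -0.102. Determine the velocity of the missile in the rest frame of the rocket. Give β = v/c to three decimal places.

β = -0.492

Invert the composition law: u' = (u − v)/(1 − uv/c²).
u' = (-0.102 − 0.411) / (1 − (-0.102)(0.411)) = -0.5130/1.0419 = -0.4924.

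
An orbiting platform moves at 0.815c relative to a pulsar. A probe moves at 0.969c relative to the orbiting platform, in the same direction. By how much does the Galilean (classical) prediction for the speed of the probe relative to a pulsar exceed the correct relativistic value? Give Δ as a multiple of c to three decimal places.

Galilean: u_cl = 0.969 + 0.815 = 1.7840.
Relativistic: u_rel = (0.969 + 0.815) / (1 + 0.969·0.815) = 1.7840/1.7897 = 0.9968.
Δ = 1.7840 − 0.9968 = 0.7872.
(The classical prediction exceeds c; the relativistic result does not.)

Δ = 0.787c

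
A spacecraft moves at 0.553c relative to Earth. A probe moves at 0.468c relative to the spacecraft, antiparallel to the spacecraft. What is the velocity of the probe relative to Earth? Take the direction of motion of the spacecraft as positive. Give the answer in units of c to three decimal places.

With v = 0.553 and u' = -0.468 (in units of c),
u = (u' + v)/(1 + u'v/c²):
u = (-0.468 + 0.553) / (1 + (-0.468)·0.553) = 0.0850/0.7412 = 0.1147

+0.115c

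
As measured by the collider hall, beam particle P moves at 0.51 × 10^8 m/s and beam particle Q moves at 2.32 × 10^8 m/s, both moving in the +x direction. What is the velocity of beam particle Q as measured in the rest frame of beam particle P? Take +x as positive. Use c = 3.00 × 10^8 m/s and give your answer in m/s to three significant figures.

β_A = 0.170, β_B = 0.773 (dividing each by c = 3.00 × 10^8 m/s).
Transform to A's frame with the inverse velocity-addition law: u' = (u − v)/(1 − uv/c²), taking u = β_B and v = β_A.
u' = (0.773 − 0.170) / (1 − (0.170)(0.773)) = 0.6033/0.8685 = 0.6947.
u' = 0.6947 × 3.00 × 10^8 m/s.

+2.08 × 10^8 m/s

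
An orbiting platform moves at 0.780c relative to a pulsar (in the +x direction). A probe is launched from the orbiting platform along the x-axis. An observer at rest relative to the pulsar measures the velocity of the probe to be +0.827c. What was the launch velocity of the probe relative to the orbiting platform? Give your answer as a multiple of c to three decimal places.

+0.132c

Invert the composition law: u' = (u − v)/(1 − uv/c²).
u' = (0.827 − 0.780) / (1 − (0.827)(0.780)) = 0.0470/0.3549 = 0.1324.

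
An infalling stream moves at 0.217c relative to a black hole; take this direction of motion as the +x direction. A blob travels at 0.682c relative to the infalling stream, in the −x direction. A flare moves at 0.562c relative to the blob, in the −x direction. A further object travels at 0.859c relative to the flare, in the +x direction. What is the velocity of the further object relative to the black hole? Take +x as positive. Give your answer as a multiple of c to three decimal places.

Apply u = (u' + v)/(1 + u'v/c²) successively, working outward toward the black hole.
Start: velocity of the infalling stream relative to the black hole = 0.2170c.
Compose with the blob (u' = -0.682 in the infalling stream frame): u_1 = (-0.682 + 0.217) / (1 + (-0.682)·0.217) = -0.4650/0.8520 = -0.5458.
Compose with the flare (u' = -0.562 in the blob frame): u_2 = (-0.562 + (-0.546)) / (1 + (-0.562)·(-0.546)) = -1.1078/1.3067 = -0.8477.
Compose with the further object (u' = 0.859 in the flare frame): u_3 = (0.859 + (-0.848)) / (1 + 0.859·(-0.848)) = 0.0113/0.2718 = 0.0414.

+0.041c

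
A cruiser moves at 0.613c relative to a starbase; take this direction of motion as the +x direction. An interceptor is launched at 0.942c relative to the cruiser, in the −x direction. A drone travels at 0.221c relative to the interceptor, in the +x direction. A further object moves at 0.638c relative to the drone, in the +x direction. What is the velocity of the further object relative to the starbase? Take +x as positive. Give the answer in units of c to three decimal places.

Apply u = (u' + v)/(1 + u'v/c²) successively, working outward toward the starbase.
Start: velocity of the cruiser relative to the starbase = 0.6130c.
Compose with the interceptor (u' = -0.942 in the cruiser frame): u_1 = (-0.942 + 0.613) / (1 + (-0.942)·0.613) = -0.3290/0.4226 = -0.7786.
Compose with the drone (u' = 0.221 in the interceptor frame): u_2 = (0.221 + (-0.779)) / (1 + 0.221·(-0.779)) = -0.5576/0.8279 = -0.6735.
Compose with the further object (u' = 0.638 in the drone frame): u_3 = (0.638 + (-0.673)) / (1 + 0.638·(-0.673)) = -0.0355/0.5703 = -0.0622.

-0.062c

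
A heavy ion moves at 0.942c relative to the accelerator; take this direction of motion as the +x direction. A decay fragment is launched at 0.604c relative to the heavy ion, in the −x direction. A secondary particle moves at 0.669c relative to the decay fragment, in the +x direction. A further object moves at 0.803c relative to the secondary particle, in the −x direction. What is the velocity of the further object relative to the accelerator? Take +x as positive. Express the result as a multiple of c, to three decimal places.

+0.640c

Apply u = (u' + v)/(1 + u'v/c²) successively, working outward toward the accelerator.
Start: velocity of the heavy ion relative to the accelerator = 0.9420c.
Compose with the decay fragment (u' = -0.604 in the heavy ion frame): u_1 = (-0.604 + 0.942) / (1 + (-0.604)·0.942) = 0.3380/0.4310 = 0.7842.
Compose with the secondary particle (u' = 0.669 in the decay fragment frame): u_2 = (0.669 + 0.784) / (1 + 0.669·0.784) = 1.4532/1.5246 = 0.9531.
Compose with the further object (u' = -0.803 in the secondary particle frame): u_3 = (-0.803 + 0.953) / (1 + (-0.803)·0.953) = 0.1501/0.2346 = 0.6399.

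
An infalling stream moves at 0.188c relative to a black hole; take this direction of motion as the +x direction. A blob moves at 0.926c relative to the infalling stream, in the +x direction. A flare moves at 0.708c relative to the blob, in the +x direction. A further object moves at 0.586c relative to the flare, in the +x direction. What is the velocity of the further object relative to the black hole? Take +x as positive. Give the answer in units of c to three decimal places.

Apply u = (u' + v)/(1 + u'v/c²) successively, working outward toward the black hole.
Start: velocity of the infalling stream relative to the black hole = 0.1880c.
Compose with the blob (u' = 0.926 in the infalling stream frame): u_1 = (0.926 + 0.188) / (1 + 0.926·0.188) = 1.1140/1.1741 = 0.9488.
Compose with the flare (u' = 0.708 in the blob frame): u_2 = (0.708 + 0.949) / (1 + 0.708·0.949) = 1.6568/1.6718 = 0.9911.
Compose with the further object (u' = 0.586 in the flare frame): u_3 = (0.586 + 0.991) / (1 + 0.586·0.991) = 1.5771/1.5808 = 0.9977.

0.998c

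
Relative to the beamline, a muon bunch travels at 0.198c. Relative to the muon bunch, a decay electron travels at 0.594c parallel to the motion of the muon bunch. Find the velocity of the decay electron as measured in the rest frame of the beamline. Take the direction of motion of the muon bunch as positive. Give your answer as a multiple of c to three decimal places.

0.709c

With v = 0.198 and u' = 0.594 (in units of c),
u = (u' + v)/(1 + u'v/c²):
u = (0.594 + 0.198) / (1 + 0.594·0.198) = 0.7920/1.1176 = 0.7087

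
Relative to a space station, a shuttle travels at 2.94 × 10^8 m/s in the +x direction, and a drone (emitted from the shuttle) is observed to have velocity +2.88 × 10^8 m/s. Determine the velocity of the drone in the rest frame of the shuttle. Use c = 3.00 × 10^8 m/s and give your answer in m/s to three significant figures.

-1.01 × 10^8 m/s

v = 0.980c, u = 0.960c.
Invert the composition law: u' = (u − v)/(1 − uv/c²).
u' = (0.960 − 0.980) / (1 − (0.960)(0.980)) = -0.0200/0.0592 = -0.3378.
u' = -0.3378 × 3.00 × 10^8 m/s.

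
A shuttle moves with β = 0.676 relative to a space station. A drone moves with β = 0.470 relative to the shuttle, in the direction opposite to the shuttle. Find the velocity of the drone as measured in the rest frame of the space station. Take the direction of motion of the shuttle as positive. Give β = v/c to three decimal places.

β = +0.302

With v = 0.676 and u' = -0.470 (in units of c),
u = (u' + v)/(1 + u'v/c²):
u = (-0.470 + 0.676) / (1 + (-0.470)·0.676) = 0.2060/0.6823 = 0.3019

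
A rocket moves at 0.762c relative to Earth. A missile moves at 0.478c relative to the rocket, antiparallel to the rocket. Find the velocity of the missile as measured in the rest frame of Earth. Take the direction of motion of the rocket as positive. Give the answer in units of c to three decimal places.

With v = 0.762 and u' = -0.478 (in units of c),
u = (u' + v)/(1 + u'v/c²):
u = (-0.478 + 0.762) / (1 + (-0.478)·0.762) = 0.2840/0.6358 = 0.4467
(Galilean addition would give +0.284c.)

+0.447c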